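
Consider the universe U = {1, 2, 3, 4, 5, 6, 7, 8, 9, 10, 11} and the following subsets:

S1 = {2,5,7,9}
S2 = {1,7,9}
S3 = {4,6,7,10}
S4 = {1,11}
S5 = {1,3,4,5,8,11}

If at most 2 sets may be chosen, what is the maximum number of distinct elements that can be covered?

Choosing S1, S5 covers {1, 2, 3, 4, 5, 7, 8, 9, 11} — 9 elements.
No choice of 2 sets does better; here 6, 10 are left uncovered.

9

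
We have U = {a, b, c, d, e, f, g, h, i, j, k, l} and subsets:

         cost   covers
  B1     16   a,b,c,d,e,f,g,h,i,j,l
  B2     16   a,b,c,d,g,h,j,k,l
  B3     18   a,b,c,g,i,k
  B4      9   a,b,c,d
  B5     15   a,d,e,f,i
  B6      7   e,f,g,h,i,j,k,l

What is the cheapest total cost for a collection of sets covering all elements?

B4, B6 cover every element at cost 9 + 7 = 16.
Any cover uses at least 2 sets; among all covering selections none totals below 16.

16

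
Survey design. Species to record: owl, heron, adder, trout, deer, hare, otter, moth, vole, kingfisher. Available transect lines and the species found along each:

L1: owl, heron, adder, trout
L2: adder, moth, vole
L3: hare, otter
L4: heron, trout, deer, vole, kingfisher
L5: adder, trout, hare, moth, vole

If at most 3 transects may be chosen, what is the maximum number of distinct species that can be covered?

Choosing L1, L3, L4 covers {owl, heron, adder, trout, deer, hare, otter, vole, kingfisher} — 9 species.
No choice of 3 transects does better; here moth is left uncovered.

9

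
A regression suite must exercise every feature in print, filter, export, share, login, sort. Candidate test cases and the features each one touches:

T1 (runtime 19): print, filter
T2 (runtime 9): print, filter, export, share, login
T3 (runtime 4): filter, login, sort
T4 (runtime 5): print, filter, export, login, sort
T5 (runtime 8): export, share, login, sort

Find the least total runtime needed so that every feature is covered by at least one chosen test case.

13

T2, T3 cover every feature at runtime 9 + 4 = 13.
Any cover uses at least 2 test cases; among all covering selections none totals below 13.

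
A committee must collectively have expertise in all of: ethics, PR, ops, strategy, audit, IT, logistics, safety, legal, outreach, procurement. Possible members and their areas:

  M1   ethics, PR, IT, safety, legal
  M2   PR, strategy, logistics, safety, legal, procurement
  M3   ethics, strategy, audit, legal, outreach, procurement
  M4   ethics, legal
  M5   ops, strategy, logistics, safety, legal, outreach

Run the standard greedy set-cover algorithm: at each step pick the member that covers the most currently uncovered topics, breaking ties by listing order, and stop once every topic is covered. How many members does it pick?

Pick 1: M2 covers 6 new topics (PR, strategy, logistics, safety, legal, procurement).
Pick 2: M3 covers 3 new topics (ethics, audit, outreach).
Pick 3: M1 covers 1 new topics (IT).
Pick 4: M5 covers 1 new topics (ops).
Greedy uses 4 members. (The true minimum is 3.)

4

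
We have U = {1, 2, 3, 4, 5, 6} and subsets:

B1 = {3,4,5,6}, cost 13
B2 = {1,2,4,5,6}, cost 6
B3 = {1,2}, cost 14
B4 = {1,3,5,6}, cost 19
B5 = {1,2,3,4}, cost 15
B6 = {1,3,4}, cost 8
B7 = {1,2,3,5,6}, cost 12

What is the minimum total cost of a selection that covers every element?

B2, B6 cover every element at cost 6 + 8 = 14.
Any cover uses at least 2 sets; among all covering selections none totals below 14.

14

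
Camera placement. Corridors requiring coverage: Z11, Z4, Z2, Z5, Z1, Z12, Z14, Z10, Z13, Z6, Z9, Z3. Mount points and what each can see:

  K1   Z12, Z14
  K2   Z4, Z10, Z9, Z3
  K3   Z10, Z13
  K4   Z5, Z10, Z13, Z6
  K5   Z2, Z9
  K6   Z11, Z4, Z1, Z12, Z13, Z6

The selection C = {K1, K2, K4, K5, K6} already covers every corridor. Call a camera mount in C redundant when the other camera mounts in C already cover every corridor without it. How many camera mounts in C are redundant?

Drop K1: Z14 uncovered — not redundant.
Drop K2: Z3 uncovered — not redundant.
Drop K4: Z5 uncovered — not redundant.
Drop K5: Z2 uncovered — not redundant.
Drop K6: Z11, Z1 uncovered — not redundant.
None of the camera mounts in C is redundant.

0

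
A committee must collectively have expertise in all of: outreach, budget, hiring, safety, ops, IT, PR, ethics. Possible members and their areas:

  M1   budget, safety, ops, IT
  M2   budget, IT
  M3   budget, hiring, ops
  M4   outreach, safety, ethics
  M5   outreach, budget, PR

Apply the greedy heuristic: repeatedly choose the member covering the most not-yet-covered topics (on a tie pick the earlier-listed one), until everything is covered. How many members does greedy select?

Pick 1: M1 covers 4 new topics (budget, safety, ops, IT).
Pick 2: M4 covers 2 new topics (outreach, ethics).
Pick 3: M3 covers 1 new topics (hiring).
Pick 4: M5 covers 1 new topics (PR).
Greedy uses 4 members.

4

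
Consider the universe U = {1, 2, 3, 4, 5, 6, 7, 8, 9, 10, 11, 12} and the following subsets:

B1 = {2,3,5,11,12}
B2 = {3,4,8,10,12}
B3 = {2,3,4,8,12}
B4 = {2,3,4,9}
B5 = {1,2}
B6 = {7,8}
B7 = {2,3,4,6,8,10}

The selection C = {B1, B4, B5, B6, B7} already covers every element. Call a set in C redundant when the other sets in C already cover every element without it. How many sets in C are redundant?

Drop B1: 5, 11, 12 uncovered — not redundant.
Drop B4: 9 uncovered — not redundant.
Drop B5: 1 uncovered — not redundant.
Drop B6: 7 uncovered — not redundant.
Drop B7: 6, 10 uncovered — not redundant.
None of the sets in C is redundant.

0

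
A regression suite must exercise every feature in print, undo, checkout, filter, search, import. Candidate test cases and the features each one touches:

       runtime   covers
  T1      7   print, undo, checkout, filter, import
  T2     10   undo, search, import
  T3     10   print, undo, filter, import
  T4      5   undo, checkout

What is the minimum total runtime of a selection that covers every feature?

T1, T2 cover every feature at runtime 7 + 10 = 17.
Any cover uses at least 2 test cases; among all covering selections none totals below 17.

17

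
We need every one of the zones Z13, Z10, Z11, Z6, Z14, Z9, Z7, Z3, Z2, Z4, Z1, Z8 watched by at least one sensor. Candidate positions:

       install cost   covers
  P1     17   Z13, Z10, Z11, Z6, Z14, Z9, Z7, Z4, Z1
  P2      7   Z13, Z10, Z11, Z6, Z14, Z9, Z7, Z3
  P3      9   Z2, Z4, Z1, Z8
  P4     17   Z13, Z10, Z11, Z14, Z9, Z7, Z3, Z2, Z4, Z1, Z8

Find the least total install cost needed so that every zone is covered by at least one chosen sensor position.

16

P2, P3 cover every zone at install cost 7 + 9 = 16.
Any cover uses at least 2 sensor positions; among all covering selections none totals below 16.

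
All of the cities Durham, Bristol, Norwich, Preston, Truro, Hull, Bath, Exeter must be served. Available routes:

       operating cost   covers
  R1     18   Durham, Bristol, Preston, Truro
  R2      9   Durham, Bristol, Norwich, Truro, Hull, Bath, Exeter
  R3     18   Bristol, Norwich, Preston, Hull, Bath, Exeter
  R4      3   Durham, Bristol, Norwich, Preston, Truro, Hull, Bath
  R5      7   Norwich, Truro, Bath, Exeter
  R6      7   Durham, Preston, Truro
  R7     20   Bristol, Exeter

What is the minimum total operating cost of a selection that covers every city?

10

R4, R5 cover every city at operating cost 3 + 7 = 10.
Any cover uses at least 2 routes; among all covering selections none totals below 10.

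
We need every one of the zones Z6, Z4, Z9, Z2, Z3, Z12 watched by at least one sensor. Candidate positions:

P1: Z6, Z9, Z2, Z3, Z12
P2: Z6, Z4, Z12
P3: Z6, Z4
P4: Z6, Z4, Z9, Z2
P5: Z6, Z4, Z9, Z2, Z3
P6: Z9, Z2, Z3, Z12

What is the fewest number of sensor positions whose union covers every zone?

2

P1, P2 together cover {Z6, Z4, Z9, Z2, Z3, Z12} — every zone.
No single sensor position contains all 6 zones, so 2 is optimal.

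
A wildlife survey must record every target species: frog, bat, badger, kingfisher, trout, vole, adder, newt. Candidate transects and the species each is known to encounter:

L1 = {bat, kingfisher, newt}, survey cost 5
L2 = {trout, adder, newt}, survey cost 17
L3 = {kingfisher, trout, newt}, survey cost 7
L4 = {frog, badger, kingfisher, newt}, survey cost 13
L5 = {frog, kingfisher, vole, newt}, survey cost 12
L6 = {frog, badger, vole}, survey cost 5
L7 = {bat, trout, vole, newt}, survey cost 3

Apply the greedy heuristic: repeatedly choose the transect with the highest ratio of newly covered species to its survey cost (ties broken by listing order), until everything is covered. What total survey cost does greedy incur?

30

Pick 1: L7 adds 4 new (bat, trout, vole, newt) at survey cost 3 (ratio 4/3).
Pick 2: L6 adds 2 new (frog, badger) at survey cost 5 (ratio 2/5).
Pick 3: L1 adds 1 new (kingfisher) at survey cost 5 (ratio 1/5).
Pick 4: L2 adds 1 new (adder) at survey cost 17 (ratio 1/17).
Greedy total survey cost: 3 + 5 + 5 + 17 = 30. (The true optimum is 27, so greedy overshoots here.)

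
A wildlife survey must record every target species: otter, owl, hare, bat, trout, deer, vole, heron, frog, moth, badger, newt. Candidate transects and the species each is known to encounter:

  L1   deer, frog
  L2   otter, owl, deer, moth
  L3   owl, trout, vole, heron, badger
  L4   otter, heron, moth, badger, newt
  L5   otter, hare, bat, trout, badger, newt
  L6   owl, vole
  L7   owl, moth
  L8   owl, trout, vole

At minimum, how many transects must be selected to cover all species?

4

L1, L2, L3, L5 together cover {otter, owl, hare, bat, trout, deer, vole, heron, frog, moth, badger, newt} — every species.
No 3 of the 8 transects cover everything (all 56 triples fall short), so 4 is minimum.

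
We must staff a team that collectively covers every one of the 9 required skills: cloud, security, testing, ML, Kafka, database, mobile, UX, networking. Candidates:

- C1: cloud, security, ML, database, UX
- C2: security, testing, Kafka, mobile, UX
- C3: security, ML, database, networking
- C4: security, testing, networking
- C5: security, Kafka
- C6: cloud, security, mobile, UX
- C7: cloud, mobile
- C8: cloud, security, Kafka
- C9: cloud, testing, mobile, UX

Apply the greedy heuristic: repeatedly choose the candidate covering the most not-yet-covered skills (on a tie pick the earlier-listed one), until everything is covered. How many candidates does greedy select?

Pick 1: C1 covers 5 new skills (cloud, security, ML, database, UX).
Pick 2: C2 covers 3 new skills (testing, Kafka, mobile).
Pick 3: C3 covers 1 new skills (networking).
Greedy uses 3 candidates.

3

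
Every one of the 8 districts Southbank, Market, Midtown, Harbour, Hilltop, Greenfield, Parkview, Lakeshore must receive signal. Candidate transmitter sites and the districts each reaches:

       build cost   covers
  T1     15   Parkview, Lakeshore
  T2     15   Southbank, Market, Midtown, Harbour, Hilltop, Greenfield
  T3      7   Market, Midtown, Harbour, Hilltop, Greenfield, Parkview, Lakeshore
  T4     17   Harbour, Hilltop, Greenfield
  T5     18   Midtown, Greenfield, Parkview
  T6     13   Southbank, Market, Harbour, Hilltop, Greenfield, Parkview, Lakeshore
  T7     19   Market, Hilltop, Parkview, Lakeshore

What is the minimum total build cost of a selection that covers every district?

20

T3, T6 cover every district at build cost 7 + 13 = 20.
Any cover uses at least 2 transmitter sites; among all covering selections none totals below 20.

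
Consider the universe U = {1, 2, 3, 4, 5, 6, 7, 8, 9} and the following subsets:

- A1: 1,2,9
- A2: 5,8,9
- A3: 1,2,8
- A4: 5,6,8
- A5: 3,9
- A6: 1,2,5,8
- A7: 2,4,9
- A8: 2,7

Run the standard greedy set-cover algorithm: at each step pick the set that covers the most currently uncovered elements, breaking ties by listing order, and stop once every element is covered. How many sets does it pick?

Pick 1: A6 covers 4 new elements (1, 2, 5, 8).
Pick 2: A5 covers 2 new elements (3, 9).
Pick 3: A4 covers 1 new elements (6).
Pick 4: A7 covers 1 new elements (4).
Pick 5: A8 covers 1 new elements (7).
Greedy uses 5 sets.

5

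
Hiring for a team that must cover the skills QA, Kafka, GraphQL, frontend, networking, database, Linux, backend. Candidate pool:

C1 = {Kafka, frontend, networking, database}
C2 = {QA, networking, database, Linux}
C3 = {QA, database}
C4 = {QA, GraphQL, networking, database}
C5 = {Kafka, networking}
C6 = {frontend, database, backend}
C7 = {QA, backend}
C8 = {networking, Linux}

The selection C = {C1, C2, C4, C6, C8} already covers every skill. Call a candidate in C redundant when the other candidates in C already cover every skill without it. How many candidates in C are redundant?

2

Drop C1: Kafka uncovered — not redundant.
Drop C2: the rest still cover every skill — redundant.
Drop C4: GraphQL uncovered — not redundant.
Drop C6: backend uncovered — not redundant.
Drop C8: the rest still cover every skill — redundant.
2 redundant: C2, C8.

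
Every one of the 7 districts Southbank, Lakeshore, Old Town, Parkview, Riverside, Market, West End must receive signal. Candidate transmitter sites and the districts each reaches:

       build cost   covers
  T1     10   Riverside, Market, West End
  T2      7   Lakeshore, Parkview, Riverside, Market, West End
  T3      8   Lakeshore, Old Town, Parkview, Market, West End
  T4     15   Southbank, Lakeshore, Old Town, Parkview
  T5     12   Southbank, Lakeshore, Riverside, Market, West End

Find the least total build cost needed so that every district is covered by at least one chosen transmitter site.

T3, T5 cover every district at build cost 8 + 12 = 20.
Any cover uses at least 2 transmitter sites; among all covering selections none totals below 20.

20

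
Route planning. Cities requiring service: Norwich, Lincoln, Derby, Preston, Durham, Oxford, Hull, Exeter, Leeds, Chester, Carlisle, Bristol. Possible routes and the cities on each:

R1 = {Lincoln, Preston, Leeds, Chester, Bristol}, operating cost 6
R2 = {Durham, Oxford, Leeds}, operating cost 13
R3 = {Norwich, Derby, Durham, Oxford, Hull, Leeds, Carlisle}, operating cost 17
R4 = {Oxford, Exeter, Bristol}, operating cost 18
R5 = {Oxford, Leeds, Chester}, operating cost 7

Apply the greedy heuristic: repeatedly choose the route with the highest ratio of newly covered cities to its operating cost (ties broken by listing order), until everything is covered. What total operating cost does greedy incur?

Pick 1: R1 adds 5 new (Lincoln, Preston, Leeds, Chester, Bristol) at operating cost 6 (ratio 5/6).
Pick 2: R3 adds 6 new (Norwich, Derby, Durham, Oxford, Hull, Carlisle) at operating cost 17 (ratio 6/17).
Pick 3: R4 adds 1 new (Exeter) at operating cost 18 (ratio 1/18).
Greedy total operating cost: 6 + 17 + 18 = 41.

41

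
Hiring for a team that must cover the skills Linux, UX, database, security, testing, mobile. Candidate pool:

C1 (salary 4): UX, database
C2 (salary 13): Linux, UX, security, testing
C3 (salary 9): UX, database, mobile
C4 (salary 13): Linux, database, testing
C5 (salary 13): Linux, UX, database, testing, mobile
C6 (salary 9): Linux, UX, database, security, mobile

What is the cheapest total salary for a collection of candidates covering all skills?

22

C2, C3 cover every skill at salary 13 + 9 = 22.
Any cover uses at least 2 candidates; among all covering selections none totals below 22.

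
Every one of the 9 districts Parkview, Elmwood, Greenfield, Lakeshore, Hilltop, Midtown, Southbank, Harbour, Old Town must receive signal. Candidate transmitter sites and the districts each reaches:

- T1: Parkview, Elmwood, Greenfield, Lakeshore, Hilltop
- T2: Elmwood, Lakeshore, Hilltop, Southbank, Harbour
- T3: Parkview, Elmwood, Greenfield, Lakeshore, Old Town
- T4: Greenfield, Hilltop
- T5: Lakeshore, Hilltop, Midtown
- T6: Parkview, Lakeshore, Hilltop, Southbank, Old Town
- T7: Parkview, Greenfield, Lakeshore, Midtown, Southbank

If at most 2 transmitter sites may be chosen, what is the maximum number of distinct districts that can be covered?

8

Choosing T2, T3 covers {Parkview, Elmwood, Greenfield, Lakeshore, Hilltop, Southbank, Harbour, Old Town} — 8 districts.
No choice of 2 transmitter sites does better; here Midtown is left uncovered.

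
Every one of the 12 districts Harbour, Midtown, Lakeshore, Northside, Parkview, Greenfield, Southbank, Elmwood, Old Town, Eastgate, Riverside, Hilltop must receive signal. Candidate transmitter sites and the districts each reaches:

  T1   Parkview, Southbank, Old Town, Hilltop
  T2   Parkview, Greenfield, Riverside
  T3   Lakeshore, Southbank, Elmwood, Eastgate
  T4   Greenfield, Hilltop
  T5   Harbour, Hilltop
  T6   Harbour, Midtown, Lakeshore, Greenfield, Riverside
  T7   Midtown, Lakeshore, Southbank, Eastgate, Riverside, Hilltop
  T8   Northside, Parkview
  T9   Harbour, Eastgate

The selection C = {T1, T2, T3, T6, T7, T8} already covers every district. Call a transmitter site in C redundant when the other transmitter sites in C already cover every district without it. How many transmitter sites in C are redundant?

Drop T1: Old Town uncovered — not redundant.
Drop T2: the rest still cover every district — redundant.
Drop T3: Elmwood uncovered — not redundant.
Drop T6: Harbour uncovered — not redundant.
Drop T7: the rest still cover every district — redundant.
Drop T8: Northside uncovered — not redundant.
2 redundant: T2, T7.

2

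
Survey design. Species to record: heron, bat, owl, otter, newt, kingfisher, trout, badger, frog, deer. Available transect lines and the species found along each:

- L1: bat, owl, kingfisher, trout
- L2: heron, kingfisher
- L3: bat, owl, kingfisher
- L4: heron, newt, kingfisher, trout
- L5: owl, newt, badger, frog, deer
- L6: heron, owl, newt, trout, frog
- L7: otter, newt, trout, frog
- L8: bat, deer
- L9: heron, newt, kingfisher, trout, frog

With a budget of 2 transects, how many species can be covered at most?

8

Choosing L1, L5 covers {bat, owl, newt, kingfisher, trout, badger, frog, deer} — 8 species.
No choice of 2 transects does better; here heron, otter are left uncovered.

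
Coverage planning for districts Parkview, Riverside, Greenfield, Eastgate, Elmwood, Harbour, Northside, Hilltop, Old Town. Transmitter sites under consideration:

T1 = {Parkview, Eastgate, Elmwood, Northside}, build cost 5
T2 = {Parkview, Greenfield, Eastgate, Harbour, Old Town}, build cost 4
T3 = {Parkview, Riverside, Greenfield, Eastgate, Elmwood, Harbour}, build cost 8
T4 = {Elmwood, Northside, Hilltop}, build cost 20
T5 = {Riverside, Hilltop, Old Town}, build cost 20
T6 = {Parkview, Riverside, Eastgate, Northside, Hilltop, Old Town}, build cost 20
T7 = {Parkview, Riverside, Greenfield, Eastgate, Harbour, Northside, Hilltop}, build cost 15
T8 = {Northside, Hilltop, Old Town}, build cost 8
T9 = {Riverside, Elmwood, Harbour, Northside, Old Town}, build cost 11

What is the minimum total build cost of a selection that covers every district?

16

T3, T8 cover every district at build cost 8 + 8 = 16.
Any cover uses at least 2 transmitter sites; among all covering selections none totals below 16.
Greedy by coverage-per-build cost would pick T2, T1, T7 for 24 — worse than the optimum 16.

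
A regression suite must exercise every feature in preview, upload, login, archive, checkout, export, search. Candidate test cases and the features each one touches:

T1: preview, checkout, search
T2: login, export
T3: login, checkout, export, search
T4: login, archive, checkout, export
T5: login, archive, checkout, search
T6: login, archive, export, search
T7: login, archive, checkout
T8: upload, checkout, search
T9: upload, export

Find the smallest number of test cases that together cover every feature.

T1, T4, T8 together cover {preview, upload, login, archive, checkout, export, search} — every feature.
No 2 of the 9 test cases cover everything (all 36 pairs fall short), so 3 is minimum.
Greedy (largest uncovered first) would take T3, T1, T4, T8 — 4 test cases — but 3 suffice.

3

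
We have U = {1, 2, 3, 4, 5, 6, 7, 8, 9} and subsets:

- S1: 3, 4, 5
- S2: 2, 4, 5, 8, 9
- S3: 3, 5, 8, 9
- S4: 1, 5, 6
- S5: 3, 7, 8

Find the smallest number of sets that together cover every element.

S2, S4, S5 together cover {1, 2, 3, 4, 5, 6, 7, 8, 9} — every element.
No 2 of the 5 sets cover everything (all 10 pairs fall short), so 3 is minimum.

3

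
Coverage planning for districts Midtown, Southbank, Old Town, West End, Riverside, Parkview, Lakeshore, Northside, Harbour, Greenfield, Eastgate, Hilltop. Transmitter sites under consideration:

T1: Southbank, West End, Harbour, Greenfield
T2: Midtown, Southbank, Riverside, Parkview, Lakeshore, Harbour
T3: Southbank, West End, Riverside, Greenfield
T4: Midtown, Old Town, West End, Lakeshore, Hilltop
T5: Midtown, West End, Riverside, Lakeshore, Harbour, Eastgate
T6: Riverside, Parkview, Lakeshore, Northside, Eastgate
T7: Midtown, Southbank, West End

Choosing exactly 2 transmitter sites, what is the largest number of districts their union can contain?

Choosing T1, T6 covers {Southbank, West End, Riverside, Parkview, Lakeshore, Northside, Harbour, Greenfield, Eastgate} — 9 districts.
No choice of 2 transmitter sites does better; here Midtown, Old Town, Hilltop are left uncovered.

9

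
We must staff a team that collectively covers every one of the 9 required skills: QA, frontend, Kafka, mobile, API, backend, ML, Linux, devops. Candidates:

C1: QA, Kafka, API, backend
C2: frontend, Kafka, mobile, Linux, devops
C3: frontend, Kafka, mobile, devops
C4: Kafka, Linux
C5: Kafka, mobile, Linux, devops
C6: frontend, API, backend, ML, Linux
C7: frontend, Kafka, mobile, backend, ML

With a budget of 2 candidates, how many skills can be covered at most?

8

Choosing C1, C2 covers {QA, frontend, Kafka, mobile, API, backend, Linux, devops} — 8 skills.
No choice of 2 candidates does better; here ML is left uncovered.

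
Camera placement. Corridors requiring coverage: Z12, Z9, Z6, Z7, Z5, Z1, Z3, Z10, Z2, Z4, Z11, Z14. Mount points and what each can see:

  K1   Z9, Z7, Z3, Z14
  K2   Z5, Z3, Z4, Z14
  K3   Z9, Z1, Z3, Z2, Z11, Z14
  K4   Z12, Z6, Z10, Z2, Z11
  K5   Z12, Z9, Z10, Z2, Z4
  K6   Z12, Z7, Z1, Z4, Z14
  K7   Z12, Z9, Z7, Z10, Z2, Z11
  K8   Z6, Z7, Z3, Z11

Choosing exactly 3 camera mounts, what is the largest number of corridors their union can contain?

Choosing K1, K2, K4 covers {Z12, Z9, Z6, Z7, Z5, Z3, Z10, Z2, Z4, Z11, Z14} — 11 corridors.
No choice of 3 camera mounts does better; here Z1 is left uncovered.

11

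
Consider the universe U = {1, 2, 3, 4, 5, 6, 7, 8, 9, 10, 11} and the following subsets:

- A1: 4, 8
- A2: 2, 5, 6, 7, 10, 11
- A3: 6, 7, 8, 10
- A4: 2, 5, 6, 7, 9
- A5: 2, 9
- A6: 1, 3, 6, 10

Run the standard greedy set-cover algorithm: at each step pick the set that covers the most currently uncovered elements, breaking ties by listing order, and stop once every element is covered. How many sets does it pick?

4

Pick 1: A2 covers 6 new elements (2, 5, 6, 7, 10, 11).
Pick 2: A1 covers 2 new elements (4, 8).
Pick 3: A6 covers 2 new elements (1, 3).
Pick 4: A4 covers 1 new elements (9).
Greedy uses 4 sets.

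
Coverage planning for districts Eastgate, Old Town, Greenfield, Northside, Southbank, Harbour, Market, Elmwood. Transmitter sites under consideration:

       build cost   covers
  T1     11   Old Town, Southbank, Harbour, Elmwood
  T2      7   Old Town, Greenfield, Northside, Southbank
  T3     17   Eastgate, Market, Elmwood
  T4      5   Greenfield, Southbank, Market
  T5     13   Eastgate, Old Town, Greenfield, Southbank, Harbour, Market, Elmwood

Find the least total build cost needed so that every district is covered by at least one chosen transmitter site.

T2, T5 cover every district at build cost 7 + 13 = 20.
Any cover uses at least 2 transmitter sites; among all covering selections none totals below 20.

20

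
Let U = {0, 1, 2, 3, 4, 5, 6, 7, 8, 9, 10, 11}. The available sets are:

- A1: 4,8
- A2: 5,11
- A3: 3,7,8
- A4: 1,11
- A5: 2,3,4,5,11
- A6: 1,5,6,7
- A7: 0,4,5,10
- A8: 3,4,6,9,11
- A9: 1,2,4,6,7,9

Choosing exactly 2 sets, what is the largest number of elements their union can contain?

Choosing A5, A9 covers {1, 2, 3, 4, 5, 6, 7, 9, 11} — 9 elements.
No choice of 2 sets does better; here 0, 8, 10 are left uncovered.

9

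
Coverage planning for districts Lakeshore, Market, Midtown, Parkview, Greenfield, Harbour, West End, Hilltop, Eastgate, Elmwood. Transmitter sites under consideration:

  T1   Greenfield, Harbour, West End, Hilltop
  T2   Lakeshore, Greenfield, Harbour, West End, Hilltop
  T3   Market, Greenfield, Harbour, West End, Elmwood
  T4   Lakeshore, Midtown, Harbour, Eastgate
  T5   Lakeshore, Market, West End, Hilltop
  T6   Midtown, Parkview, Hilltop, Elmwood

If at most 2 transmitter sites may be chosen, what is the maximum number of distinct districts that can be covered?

Choosing T2, T6 covers {Lakeshore, Midtown, Parkview, Greenfield, Harbour, West End, Hilltop, Elmwood} — 8 districts.
No choice of 2 transmitter sites does better; here Market, Eastgate are left uncovered.

8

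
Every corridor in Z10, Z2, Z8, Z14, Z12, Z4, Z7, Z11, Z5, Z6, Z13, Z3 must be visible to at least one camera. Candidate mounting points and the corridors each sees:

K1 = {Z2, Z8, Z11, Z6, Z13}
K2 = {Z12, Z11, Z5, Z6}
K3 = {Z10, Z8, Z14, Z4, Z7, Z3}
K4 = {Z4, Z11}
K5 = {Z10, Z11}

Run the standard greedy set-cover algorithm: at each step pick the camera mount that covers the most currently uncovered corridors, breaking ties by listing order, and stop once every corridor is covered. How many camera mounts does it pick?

Pick 1: K3 covers 6 new corridors (Z10, Z8, Z14, Z4, Z7, Z3).
Pick 2: K1 covers 4 new corridors (Z2, Z11, Z6, Z13).
Pick 3: K2 covers 2 new corridors (Z12, Z5).
Greedy uses 3 camera mounts.

3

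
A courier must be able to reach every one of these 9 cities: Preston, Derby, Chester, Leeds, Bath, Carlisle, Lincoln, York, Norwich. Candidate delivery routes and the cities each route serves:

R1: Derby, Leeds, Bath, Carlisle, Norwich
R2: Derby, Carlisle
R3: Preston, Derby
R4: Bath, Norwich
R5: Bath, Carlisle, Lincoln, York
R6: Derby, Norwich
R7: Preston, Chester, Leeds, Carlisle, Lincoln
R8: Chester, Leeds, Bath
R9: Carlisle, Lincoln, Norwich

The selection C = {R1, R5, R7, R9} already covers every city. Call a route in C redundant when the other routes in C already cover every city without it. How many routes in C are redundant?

1

Drop R1: Derby uncovered — not redundant.
Drop R5: York uncovered — not redundant.
Drop R7: Preston, Chester uncovered — not redundant.
Drop R9: the rest still cover every city — redundant.
1 redundant: R9.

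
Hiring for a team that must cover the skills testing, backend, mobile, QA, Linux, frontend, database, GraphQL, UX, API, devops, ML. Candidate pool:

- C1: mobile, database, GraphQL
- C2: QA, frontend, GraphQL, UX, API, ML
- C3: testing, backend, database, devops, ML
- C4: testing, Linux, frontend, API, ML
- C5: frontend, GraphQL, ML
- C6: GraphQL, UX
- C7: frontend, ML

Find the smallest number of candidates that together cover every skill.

4

C1, C2, C3, C4 together cover {testing, backend, mobile, QA, Linux, frontend, database, GraphQL, UX, API, devops, ML} — every skill.
No 3 of the 7 candidates cover everything (all 35 triples fall short), so 4 is minimum.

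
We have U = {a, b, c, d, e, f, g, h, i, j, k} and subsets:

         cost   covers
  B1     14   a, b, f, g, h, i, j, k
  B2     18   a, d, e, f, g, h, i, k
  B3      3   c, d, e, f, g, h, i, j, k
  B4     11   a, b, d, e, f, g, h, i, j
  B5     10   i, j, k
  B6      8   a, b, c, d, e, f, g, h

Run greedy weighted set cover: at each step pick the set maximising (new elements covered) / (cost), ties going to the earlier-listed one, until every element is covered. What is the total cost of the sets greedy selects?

Pick 1: B3 adds 9 new (c, d, e, f, g, h, i, j, k) at cost 3 (ratio 9/3).
Pick 2: B6 adds 2 new (a, b) at cost 8 (ratio 2/8).
Greedy total cost: 3 + 8 = 11.

11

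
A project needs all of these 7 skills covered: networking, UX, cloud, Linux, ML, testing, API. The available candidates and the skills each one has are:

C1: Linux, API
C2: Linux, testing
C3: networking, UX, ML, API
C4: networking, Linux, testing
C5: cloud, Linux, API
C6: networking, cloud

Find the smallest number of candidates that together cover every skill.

3

C2, C3, C5 together cover {networking, UX, cloud, Linux, ML, testing, API} — every skill.
No 2 of the 6 candidates cover everything (all 15 pairs fall short), so 3 is minimum.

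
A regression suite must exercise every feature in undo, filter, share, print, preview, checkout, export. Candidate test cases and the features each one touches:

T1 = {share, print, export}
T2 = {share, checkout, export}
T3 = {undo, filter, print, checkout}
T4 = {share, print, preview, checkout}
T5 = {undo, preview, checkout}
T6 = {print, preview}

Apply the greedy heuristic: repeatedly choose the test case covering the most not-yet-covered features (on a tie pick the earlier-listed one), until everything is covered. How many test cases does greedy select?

3

Pick 1: T3 covers 4 new features (undo, filter, print, checkout).
Pick 2: T1 covers 2 new features (share, export).
Pick 3: T4 covers 1 new features (preview).
Greedy uses 3 test cases.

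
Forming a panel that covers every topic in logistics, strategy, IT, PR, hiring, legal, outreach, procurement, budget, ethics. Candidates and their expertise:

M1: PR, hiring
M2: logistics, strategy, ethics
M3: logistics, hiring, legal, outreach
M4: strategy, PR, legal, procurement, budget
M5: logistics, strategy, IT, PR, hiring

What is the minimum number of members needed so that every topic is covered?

4

M2, M3, M4, M5 together cover {logistics, strategy, IT, PR, hiring, legal, outreach, procurement, budget, ethics} — every topic.
No 3 of the 5 members cover everything (all 10 triples fall short), so 4 is minimum.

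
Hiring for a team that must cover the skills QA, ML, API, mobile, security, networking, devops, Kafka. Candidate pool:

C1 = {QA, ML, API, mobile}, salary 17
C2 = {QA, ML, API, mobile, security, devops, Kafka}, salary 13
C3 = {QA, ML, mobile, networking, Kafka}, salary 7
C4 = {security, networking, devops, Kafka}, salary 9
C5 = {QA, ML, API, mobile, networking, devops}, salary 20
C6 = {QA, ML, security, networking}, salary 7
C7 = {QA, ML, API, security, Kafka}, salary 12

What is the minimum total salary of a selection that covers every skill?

20

C2, C3 cover every skill at salary 13 + 7 = 20.
Any cover uses at least 2 candidates; among all covering selections none totals below 20.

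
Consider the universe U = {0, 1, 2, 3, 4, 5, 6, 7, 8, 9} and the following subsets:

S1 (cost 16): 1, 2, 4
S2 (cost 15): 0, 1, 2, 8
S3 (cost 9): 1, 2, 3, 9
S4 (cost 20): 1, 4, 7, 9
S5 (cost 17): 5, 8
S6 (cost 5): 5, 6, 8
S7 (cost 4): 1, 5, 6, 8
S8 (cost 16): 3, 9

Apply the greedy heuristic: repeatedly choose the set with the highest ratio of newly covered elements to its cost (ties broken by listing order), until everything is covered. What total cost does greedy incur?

48

Pick 1: S7 adds 4 new (1, 5, 6, 8) at cost 4 (ratio 4/4).
Pick 2: S3 adds 3 new (2, 3, 9) at cost 9 (ratio 3/9).
Pick 3: S4 adds 2 new (4, 7) at cost 20 (ratio 2/20).
Pick 4: S2 adds 1 new (0) at cost 15 (ratio 1/15).
Greedy total cost: 4 + 9 + 20 + 15 = 48.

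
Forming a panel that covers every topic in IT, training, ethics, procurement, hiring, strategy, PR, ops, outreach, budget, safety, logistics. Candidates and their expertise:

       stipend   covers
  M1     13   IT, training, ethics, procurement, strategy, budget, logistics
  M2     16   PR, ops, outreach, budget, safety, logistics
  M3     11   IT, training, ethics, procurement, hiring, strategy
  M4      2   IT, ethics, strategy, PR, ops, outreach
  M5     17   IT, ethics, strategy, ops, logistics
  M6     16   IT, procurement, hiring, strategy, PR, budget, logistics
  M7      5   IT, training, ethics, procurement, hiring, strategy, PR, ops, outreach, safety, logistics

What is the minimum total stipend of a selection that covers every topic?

M1, M7 cover every topic at stipend 13 + 5 = 18.
Any cover uses at least 2 members; among all covering selections none totals below 18.
Greedy by coverage-per-stipend would pick M4, M7, M1 for 20 — worse than the optimum 18.

18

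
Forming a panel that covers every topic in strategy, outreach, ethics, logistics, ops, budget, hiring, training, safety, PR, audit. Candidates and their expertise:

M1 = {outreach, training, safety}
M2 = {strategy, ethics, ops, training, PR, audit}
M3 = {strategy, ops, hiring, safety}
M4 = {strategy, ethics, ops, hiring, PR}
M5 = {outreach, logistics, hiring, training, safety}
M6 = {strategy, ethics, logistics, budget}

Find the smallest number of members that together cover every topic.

M2, M5, M6 together cover {strategy, outreach, ethics, logistics, ops, budget, hiring, training, safety, PR, audit} — every topic.
No 2 of the 6 members cover everything (all 15 pairs fall short), so 3 is minimum.

3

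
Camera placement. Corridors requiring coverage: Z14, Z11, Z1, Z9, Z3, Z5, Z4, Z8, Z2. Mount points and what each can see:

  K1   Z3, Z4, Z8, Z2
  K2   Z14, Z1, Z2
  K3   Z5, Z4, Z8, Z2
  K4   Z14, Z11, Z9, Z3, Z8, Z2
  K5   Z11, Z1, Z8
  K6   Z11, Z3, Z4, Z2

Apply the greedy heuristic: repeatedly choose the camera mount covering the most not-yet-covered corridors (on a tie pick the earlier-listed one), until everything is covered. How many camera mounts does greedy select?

Pick 1: K4 covers 6 new corridors (Z14, Z11, Z9, Z3, Z8, Z2).
Pick 2: K3 covers 2 new corridors (Z5, Z4).
Pick 3: K2 covers 1 new corridors (Z1).
Greedy uses 3 camera mounts.

3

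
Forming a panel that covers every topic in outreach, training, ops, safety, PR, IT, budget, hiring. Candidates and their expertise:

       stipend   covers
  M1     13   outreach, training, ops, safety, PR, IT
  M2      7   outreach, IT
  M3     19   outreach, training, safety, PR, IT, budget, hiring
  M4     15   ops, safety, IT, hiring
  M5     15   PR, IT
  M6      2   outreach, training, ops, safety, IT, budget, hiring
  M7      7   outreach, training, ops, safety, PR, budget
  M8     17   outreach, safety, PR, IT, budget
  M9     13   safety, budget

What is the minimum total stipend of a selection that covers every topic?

M6, M7 cover every topic at stipend 2 + 7 = 9.
Any cover uses at least 2 members; among all covering selections none totals below 9.

9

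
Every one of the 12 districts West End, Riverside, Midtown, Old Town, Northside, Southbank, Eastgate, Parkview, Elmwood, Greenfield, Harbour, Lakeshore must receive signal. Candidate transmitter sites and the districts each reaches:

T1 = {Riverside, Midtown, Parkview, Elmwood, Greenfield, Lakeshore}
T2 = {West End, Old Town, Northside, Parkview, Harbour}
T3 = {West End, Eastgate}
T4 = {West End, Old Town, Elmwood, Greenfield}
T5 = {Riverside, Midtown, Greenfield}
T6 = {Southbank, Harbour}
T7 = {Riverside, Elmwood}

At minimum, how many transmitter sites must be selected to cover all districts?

4

T1, T2, T3, T6 together cover {West End, Riverside, Midtown, Old Town, Northside, Southbank, Eastgate, Parkview, Elmwood, Greenfield, Harbour, Lakeshore} — every district.
No 3 of the 7 transmitter sites cover everything (all 35 triples fall short), so 4 is minimum.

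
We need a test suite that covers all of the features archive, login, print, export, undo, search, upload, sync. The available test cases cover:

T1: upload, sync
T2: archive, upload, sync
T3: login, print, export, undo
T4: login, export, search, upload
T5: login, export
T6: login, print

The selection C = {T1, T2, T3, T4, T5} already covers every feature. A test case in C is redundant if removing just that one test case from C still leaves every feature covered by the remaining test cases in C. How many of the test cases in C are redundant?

Drop T1: the rest still cover every feature — redundant.
Drop T2: archive uncovered — not redundant.
Drop T3: print, undo uncovered — not redundant.
Drop T4: search uncovered — not redundant.
Drop T5: the rest still cover every feature — redundant.
2 redundant: T1, T5.

2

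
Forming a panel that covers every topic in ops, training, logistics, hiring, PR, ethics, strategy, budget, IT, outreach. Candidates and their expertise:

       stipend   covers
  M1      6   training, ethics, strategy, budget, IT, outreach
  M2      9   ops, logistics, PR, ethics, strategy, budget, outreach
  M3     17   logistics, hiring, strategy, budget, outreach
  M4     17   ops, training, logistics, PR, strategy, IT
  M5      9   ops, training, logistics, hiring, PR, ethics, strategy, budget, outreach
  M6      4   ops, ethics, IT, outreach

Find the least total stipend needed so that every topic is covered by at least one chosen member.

13

M5, M6 cover every topic at stipend 9 + 4 = 13.
Any cover uses at least 2 members; among all covering selections none totals below 13.
Greedy by coverage-per-stipend would pick M1, M5 for 15 — worse than the optimum 13.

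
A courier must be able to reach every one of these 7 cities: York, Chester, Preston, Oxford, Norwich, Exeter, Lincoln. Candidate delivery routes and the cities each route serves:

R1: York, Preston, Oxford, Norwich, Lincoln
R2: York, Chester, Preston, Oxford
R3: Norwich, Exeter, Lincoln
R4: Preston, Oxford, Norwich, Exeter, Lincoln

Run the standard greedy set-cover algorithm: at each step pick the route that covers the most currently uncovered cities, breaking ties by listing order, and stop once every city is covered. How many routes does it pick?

Pick 1: R1 covers 5 new cities (York, Preston, Oxford, Norwich, Lincoln).
Pick 2: R2 covers 1 new cities (Chester).
Pick 3: R3 covers 1 new cities (Exeter).
Greedy uses 3 routes. (The true minimum is 2.)

3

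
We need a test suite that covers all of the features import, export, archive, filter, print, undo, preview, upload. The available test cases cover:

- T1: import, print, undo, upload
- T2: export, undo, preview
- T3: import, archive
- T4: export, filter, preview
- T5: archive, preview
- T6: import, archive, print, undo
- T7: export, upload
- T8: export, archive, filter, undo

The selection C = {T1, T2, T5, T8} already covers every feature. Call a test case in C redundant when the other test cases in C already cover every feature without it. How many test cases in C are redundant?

Drop T1: import, print, upload uncovered — not redundant.
Drop T2: the rest still cover every feature — redundant.
Drop T5: the rest still cover every feature — redundant.
Drop T8: filter uncovered — not redundant.
2 redundant: T2, T5.

2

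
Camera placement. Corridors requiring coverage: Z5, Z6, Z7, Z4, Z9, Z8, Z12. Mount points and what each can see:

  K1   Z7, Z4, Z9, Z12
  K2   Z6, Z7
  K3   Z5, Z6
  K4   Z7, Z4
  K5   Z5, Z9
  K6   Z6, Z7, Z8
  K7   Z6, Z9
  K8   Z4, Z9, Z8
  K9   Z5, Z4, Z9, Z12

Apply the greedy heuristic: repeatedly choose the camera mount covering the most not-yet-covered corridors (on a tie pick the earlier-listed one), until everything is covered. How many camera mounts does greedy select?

Pick 1: K1 covers 4 new corridors (Z7, Z4, Z9, Z12).
Pick 2: K3 covers 2 new corridors (Z5, Z6).
Pick 3: K6 covers 1 new corridors (Z8).
Greedy uses 3 camera mounts. (The true minimum is 2.)

3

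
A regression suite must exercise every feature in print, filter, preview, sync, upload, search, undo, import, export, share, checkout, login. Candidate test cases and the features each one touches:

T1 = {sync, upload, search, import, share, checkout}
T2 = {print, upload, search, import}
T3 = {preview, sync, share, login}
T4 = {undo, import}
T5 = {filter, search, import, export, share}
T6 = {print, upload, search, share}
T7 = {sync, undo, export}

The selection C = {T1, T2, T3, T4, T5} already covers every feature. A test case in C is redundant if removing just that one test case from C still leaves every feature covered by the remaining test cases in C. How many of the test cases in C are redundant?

0

Drop T1: checkout uncovered — not redundant.
Drop T2: print uncovered — not redundant.
Drop T3: preview, login uncovered — not redundant.
Drop T4: undo uncovered — not redundant.
Drop T5: filter, export uncovered — not redundant.
None of the test cases in C is redundant.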